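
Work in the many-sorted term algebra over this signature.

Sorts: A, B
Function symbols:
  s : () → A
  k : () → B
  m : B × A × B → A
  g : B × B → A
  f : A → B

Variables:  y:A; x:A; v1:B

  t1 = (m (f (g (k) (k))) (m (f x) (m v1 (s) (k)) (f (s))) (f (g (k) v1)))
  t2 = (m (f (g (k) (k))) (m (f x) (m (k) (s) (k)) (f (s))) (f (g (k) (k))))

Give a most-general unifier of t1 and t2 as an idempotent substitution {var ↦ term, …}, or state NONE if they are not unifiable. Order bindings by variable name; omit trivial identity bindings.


{v1 ↦ (k)}


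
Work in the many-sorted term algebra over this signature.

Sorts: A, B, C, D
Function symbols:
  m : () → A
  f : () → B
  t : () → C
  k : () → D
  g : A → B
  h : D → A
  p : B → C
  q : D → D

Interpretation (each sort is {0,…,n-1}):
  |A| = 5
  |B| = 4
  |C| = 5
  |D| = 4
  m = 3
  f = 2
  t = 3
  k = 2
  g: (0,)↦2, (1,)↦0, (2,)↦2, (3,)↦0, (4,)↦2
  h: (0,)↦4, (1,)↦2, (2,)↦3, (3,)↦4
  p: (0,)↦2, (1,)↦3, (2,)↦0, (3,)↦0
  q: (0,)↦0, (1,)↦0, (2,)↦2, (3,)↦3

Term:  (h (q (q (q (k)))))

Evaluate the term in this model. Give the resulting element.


  k = 2
  (q (k)) = q(2,) = 2
  (q (q (k))) = q(2,) = 2
  (q (q (q (k)))) = q(2,) = 2
  (h (q (q (q (k))))) = h(2,) = 3

value = 3


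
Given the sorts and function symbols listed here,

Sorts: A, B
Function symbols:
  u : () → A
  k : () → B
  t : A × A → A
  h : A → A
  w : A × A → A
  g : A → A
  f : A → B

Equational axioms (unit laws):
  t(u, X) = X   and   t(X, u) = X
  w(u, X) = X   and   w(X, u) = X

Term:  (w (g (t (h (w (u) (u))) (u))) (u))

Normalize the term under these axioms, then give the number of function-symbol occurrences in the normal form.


size = 3

1. (w (g (t (h (w (u) (u))) (u))) (u))  →  (g (t (h (w (u) (u))) (u)))
2. (g (t (h (w (u) (u))) (u)))  →  (g (h (w (u) (u))))
3. (g (h (w (u) (u))))  →  (g (h (u)))
normal form: (g (h (u)))


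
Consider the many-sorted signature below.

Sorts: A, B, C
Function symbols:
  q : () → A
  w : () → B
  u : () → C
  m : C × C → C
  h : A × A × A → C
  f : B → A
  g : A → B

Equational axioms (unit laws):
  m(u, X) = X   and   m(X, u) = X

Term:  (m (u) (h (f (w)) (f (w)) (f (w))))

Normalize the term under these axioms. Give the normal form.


normal form = (h (f (w)) (f (w)) (f (w)))

1. (m (u) (h (f (w)) (f (w)) (f (w))))  →  (h (f (w)) (f (w)) (f (w)))


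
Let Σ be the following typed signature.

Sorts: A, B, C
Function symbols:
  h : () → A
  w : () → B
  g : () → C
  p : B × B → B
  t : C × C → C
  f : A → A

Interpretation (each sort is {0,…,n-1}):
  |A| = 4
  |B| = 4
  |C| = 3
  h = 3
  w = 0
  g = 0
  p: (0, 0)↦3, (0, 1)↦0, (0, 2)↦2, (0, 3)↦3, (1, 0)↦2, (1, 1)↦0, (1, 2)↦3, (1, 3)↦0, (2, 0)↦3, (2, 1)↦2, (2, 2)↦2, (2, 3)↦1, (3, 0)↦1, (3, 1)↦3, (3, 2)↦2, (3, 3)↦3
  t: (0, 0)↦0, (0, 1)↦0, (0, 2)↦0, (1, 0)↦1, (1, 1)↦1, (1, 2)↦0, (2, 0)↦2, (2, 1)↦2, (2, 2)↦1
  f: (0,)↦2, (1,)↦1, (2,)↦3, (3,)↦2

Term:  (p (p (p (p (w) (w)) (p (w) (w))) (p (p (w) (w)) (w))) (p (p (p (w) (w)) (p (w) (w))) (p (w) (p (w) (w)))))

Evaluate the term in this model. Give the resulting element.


value = 3

  w = 0
  w = 0
  (p (w) (w)) = p(0, 0) = 3
  w = 0
  w = 0
  (p (w) (w)) = p(0, 0) = 3
  (p (p (w) (w)) (p (w) (w))) = p(3, 3) = 3
  w = 0
  w = 0
  (p (w) (w)) = p(0, 0) = 3
  w = 0
  (p (p (w) (w)) (w)) = p(3, 0) = 1
  (p (p (p (w) (w)) (p (w) (w))) (p (p (w) (w)) (w))) = p(3, 1) = 3
  w = 0
  w = 0
  (p (w) (w)) = p(0, 0) = 3
  w = 0
  w = 0
  (p (w) (w)) = p(0, 0) = 3
  (p (p (w) (w)) (p (w) (w))) = p(3, 3) = 3
  w = 0
  w = 0
  w = 0
  (p (w) (w)) = p(0, 0) = 3
  (p (w) (p (w) (w))) = p(0, 3) = 3
  (p (p (p (w) (w)) (p (w) (w))) (p (w) (p (w) (w)))) = p(3, 3) = 3
  (p (p (p (p (w) (w)) (p (w) (w))) (p (p (w) (w)) (w))) (p (p (p (w) (w)) (p (w) (w))) (p (w) (p (w) (w))))) = p(3, 3) = 3


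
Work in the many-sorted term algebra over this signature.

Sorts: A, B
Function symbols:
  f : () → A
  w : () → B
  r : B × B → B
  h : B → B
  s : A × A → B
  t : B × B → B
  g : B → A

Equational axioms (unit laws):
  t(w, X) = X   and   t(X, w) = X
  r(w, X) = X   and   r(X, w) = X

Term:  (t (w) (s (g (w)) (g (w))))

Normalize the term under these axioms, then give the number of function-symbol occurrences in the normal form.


size = 5

1. (t (w) (s (g (w)) (g (w))))  →  (s (g (w)) (g (w)))
normal form: (s (g (w)) (g (w)))


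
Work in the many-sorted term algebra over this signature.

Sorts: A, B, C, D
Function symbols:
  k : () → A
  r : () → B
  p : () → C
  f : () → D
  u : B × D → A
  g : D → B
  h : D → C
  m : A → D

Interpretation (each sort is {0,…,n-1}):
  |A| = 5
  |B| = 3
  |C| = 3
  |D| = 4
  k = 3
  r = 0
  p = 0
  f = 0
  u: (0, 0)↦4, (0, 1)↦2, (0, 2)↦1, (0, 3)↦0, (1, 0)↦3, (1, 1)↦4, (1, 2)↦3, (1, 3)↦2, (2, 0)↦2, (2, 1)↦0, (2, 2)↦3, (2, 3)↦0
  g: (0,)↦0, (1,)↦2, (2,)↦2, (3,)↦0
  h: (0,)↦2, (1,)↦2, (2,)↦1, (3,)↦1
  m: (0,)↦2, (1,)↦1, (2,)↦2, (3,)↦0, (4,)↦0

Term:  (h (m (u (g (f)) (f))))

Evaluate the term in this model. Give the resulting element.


value = 2

  f = 0
  (g (f)) = g(0,) = 0
  f = 0
  (u (g (f)) (f)) = u(0, 0) = 4
  (m (u (g (f)) (f))) = m(4,) = 0
  (h (m (u (g (f)) (f)))) = h(0,) = 2


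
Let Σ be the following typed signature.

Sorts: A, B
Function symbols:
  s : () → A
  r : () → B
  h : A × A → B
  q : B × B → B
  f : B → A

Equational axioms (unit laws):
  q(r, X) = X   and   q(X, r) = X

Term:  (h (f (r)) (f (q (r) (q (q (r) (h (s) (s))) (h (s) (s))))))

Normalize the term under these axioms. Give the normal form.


1. (h (f (r)) (f (q (r) (q (q (r) (h (s) (s))) (h (s) (s))))))  →  (h (f (r)) (f (q (q (r) (h (s) (s))) (h (s) (s)))))
2. (h (f (r)) (f (q (q (r) (h (s) (s))) (h (s) (s)))))  →  (h (f (r)) (f (q (h (s) (s)) (h (s) (s)))))

normal form = (h (f (r)) (f (q (h (s) (s)) (h (s) (s)))))


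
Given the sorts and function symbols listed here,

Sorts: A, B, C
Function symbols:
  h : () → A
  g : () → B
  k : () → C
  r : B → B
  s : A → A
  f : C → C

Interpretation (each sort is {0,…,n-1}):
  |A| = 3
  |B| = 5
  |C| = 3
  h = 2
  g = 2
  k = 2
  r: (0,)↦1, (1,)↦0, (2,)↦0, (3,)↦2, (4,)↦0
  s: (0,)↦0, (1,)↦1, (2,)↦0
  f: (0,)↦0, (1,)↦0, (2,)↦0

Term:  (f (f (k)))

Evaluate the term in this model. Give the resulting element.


value = 0

  k = 2
  (f (k)) = f(2,) = 0
  (f (f (k))) = f(0,) = 0


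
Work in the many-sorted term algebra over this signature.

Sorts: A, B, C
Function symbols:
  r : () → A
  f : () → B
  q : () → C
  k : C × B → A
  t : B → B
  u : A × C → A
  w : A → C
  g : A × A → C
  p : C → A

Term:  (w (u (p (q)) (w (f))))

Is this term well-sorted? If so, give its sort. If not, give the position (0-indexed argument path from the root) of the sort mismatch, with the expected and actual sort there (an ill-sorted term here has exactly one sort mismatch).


      (q) : C
    (p (q)) : A
      (f) : B
    (w (f)) : ✗ arg 0 at [0, 1, 0] has sort B, expected A

ill-sorted at position [0, 1, 0]: expected A, got B


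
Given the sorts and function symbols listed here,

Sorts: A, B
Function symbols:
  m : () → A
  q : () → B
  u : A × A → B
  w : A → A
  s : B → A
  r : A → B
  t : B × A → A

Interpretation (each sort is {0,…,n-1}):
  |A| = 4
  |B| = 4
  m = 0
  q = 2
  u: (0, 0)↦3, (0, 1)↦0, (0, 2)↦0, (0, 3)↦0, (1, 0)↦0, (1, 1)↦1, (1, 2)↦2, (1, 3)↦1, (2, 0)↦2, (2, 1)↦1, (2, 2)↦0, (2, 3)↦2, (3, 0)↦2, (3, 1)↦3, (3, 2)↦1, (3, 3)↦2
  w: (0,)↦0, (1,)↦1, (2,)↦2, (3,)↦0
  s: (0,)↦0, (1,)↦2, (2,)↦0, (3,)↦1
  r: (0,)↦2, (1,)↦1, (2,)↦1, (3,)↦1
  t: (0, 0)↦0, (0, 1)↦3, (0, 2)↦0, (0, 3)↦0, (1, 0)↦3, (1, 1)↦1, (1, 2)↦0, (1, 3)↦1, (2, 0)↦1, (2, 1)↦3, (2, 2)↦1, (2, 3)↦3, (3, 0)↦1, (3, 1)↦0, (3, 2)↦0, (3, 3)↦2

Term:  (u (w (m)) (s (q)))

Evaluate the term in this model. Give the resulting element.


value = 3

  m = 0
  (w (m)) = w(0,) = 0
  q = 2
  (s (q)) = s(2,) = 0
  (u (w (m)) (s (q))) = u(0, 0) = 3


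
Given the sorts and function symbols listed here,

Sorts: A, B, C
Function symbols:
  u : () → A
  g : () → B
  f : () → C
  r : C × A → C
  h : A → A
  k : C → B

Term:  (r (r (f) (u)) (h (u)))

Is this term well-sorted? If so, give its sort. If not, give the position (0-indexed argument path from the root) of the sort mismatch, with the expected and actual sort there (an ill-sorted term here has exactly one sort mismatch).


well-sorted; sort = C

    (f) : C
    (u) : A
  (r (f) (u)) : C
    (u) : A
  (h (u)) : A
(r (r (f) (u)) (h (u))) : C


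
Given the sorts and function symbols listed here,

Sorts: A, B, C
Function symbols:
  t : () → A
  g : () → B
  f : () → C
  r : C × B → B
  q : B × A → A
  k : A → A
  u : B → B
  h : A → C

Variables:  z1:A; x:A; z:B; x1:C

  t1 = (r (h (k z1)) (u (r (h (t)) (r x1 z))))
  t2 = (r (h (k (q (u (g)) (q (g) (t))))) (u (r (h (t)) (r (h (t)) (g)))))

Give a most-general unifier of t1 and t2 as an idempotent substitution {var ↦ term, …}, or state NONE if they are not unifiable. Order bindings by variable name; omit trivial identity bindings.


{x1 ↦ (h (t)), z ↦ (g), z1 ↦ (q (u (g)) (q (g) (t)))}


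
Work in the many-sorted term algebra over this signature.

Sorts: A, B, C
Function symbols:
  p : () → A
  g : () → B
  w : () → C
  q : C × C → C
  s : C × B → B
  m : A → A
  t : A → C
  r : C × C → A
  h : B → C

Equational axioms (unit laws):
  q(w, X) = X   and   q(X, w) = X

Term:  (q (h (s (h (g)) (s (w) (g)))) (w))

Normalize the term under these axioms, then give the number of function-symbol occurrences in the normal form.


1. (q (h (s (h (g)) (s (w) (g)))) (w))  →  (h (s (h (g)) (s (w) (g))))
normal form: (h (s (h (g)) (s (w) (g))))

size = 7


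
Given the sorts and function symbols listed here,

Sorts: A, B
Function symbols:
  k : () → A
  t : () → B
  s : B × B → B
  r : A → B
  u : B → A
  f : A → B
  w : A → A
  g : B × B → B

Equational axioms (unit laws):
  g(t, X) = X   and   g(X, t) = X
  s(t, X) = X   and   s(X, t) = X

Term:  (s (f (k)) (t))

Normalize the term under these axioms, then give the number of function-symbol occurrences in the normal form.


1. (s (f (k)) (t))  →  (f (k))
normal form: (f (k))

size = 2


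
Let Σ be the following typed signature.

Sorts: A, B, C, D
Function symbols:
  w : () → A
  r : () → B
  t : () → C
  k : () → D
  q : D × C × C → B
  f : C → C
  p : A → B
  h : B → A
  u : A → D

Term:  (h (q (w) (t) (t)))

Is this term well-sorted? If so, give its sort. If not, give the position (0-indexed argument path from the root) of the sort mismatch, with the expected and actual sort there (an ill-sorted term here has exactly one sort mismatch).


ill-sorted at position [0, 0]: expected D, got A

    (w) : A
    (t) : C
    (t) : C
  (q (w) (t) (t)) : ✗ arg 0 at [0, 0] has sort A, expected D


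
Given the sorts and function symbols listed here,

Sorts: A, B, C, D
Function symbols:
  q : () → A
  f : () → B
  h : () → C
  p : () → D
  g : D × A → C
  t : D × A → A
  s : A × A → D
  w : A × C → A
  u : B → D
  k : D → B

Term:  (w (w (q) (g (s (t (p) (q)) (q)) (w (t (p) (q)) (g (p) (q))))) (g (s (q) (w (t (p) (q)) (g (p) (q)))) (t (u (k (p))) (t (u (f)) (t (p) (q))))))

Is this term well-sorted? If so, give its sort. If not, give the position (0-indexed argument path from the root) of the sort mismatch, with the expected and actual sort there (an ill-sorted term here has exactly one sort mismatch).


    (q) : A
          (p) : D
          (q) : A
        (t (p) (q)) : A
        (q) : A
      (s (t (p) (q)) (q)) : D
          (p) : D
          (q) : A
        (t (p) (q)) : A
          (p) : D
          (q) : A
        (g (p) (q)) : C
      (w (t (p) (q)) (g (p) (q))) : A
    (g (s (t (p) (q)) (q)) (w (t (p) (q)) (g (p) (q)))) : C
  (w (q) (g (s (t (p) (q)) (q)) (w (t (p) (q)) (g (p) (q))))) : A
      (q) : A
          (p) : D
          (q) : A
        (t (p) (q)) : A
          (p) : D
          (q) : A
        (g (p) (q)) : C
      (w (t (p) (q)) (g (p) (q))) : A
    (s (q) (w (t (p) (q)) (g (p) (q)))) : D
          (p) : D
        (k (p)) : B
      (u (k (p))) : D
          (f) : B
        (u (f)) : D
          (p) : D
          (q) : A
        (t (p) (q)) : A
      (t (u (f)) (t (p) (q))) : A
    (t (u (k (p))) (t (u (f)) (t (p) (q)))) : A
  (g (s (q) (w (t (p) (q)) (g (p) (q)))) (t (u (k (p))) (t (u (f)) (t (p) (q))))) : C
(w (w (q) (g (s (t (p) (q)) (q)) (w (t (p) (q)) (g (p) (q))))) (g (s (q) (w (t (p) (q)) (g (p) (q)))) (t (u (k (p))) (t (u (f)) (t (p) (q)))))) : A

well-sorted; sort = A


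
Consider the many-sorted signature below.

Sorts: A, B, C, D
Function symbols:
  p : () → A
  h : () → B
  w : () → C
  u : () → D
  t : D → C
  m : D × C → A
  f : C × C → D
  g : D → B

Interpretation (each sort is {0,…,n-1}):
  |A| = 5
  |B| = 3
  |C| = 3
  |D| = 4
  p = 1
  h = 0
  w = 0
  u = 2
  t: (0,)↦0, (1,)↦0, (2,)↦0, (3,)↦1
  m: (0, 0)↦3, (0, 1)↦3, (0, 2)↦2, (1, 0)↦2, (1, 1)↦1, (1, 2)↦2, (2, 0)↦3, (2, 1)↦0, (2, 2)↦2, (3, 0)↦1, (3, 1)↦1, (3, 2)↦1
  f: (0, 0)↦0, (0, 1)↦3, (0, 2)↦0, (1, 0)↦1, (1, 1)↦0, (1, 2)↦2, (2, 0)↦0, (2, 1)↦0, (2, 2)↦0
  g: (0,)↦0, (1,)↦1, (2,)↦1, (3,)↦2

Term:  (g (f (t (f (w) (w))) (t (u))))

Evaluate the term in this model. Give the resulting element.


value = 0

  w = 0
  w = 0
  (f (w) (w)) = f(0, 0) = 0
  (t (f (w) (w))) = t(0,) = 0
  u = 2
  (t (u)) = t(2,) = 0
  (f (t (f (w) (w))) (t (u))) = f(0, 0) = 0
  (g (f (t (f (w) (w))) (t (u)))) = g(0,) = 0


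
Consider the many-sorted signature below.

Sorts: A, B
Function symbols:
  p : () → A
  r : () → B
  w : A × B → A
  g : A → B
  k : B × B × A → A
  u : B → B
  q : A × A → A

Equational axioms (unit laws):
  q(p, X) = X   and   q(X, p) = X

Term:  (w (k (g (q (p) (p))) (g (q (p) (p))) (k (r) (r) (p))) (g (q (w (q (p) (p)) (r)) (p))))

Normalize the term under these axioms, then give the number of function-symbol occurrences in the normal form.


1. (w (k (g (q (p) (p))) (g (q (p) (p))) (k (r) (r) (p))) (g (q (w (q (p) (p)) (r)) (p))))  →  (w (k (g (p)) (g (q (p) (p))) (k (r) (r) (p))) (g (q (w (q (p) (p)) (r)) (p))))
2. (w (k (g (p)) (g (q (p) (p))) (k (r) (r) (p))) (g (q (w (q (p) (p)) (r)) (p))))  →  (w (k (g (p)) (g (p)) (k (r) (r) (p))) (g (q (w (q (p) (p)) (r)) (p))))
3. (w (k (g (p)) (g (p)) (k (r) (r) (p))) (g (q (w (q (p) (p)) (r)) (p))))  →  (w (k (g (p)) (g (p)) (k (r) (r) (p))) (g (w (q (p) (p)) (r))))
4. (w (k (g (p)) (g (p)) (k (r) (r) (p))) (g (w (q (p) (p)) (r))))  →  (w (k (g (p)) (g (p)) (k (r) (r) (p))) (g (w (p) (r))))
normal form: (w (k (g (p)) (g (p)) (k (r) (r) (p))) (g (w (p) (r))))

size = 14


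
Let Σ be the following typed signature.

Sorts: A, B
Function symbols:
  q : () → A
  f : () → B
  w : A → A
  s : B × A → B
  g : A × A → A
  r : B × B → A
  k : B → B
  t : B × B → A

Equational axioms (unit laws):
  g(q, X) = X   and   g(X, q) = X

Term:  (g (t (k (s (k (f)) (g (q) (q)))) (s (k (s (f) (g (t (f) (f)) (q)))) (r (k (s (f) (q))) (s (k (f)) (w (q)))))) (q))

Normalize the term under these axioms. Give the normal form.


1. (g (t (k (s (k (f)) (g (q) (q)))) (s (k (s (f) (g (t (f) (f)) (q)))) (r (k (s (f) (q))) (s (k (f)) (w (q)))))) (q))  →  (t (k (s (k (f)) (g (q) (q)))) (s (k (s (f) (g (t (f) (f)) (q)))) (r (k (s (f) (q))) (s (k (f)) (w (q))))))
2. (t (k (s (k (f)) (g (q) (q)))) (s (k (s (f) (g (t (f) (f)) (q)))) (r (k (s (f) (q))) (s (k (f)) (w (q))))))  →  (t (k (s (k (f)) (q))) (s (k (s (f) (g (t (f) (f)) (q)))) (r (k (s (f) (q))) (s (k (f)) (w (q))))))
3. (t (k (s (k (f)) (q))) (s (k (s (f) (g (t (f) (f)) (q)))) (r (k (s (f) (q))) (s (k (f)) (w (q))))))  →  (t (k (s (k (f)) (q))) (s (k (s (f) (t (f) (f)))) (r (k (s (f) (q))) (s (k (f)) (w (q))))))

normal form = (t (k (s (k (f)) (q))) (s (k (s (f) (t (f) (f)))) (r (k (s (f) (q))) (s (k (f)) (w (q))))))


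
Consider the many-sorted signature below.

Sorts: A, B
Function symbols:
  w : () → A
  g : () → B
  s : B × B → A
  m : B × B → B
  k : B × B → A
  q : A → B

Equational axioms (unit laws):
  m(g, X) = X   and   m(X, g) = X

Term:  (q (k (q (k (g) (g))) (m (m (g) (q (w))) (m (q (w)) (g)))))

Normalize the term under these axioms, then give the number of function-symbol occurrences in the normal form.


size = 11

1. (q (k (q (k (g) (g))) (m (m (g) (q (w))) (m (q (w)) (g)))))  →  (q (k (q (k (g) (g))) (m (q (w)) (m (q (w)) (g)))))
2. (q (k (q (k (g) (g))) (m (q (w)) (m (q (w)) (g)))))  →  (q (k (q (k (g) (g))) (m (q (w)) (q (w)))))
normal form: (q (k (q (k (g) (g))) (m (q (w)) (q (w)))))


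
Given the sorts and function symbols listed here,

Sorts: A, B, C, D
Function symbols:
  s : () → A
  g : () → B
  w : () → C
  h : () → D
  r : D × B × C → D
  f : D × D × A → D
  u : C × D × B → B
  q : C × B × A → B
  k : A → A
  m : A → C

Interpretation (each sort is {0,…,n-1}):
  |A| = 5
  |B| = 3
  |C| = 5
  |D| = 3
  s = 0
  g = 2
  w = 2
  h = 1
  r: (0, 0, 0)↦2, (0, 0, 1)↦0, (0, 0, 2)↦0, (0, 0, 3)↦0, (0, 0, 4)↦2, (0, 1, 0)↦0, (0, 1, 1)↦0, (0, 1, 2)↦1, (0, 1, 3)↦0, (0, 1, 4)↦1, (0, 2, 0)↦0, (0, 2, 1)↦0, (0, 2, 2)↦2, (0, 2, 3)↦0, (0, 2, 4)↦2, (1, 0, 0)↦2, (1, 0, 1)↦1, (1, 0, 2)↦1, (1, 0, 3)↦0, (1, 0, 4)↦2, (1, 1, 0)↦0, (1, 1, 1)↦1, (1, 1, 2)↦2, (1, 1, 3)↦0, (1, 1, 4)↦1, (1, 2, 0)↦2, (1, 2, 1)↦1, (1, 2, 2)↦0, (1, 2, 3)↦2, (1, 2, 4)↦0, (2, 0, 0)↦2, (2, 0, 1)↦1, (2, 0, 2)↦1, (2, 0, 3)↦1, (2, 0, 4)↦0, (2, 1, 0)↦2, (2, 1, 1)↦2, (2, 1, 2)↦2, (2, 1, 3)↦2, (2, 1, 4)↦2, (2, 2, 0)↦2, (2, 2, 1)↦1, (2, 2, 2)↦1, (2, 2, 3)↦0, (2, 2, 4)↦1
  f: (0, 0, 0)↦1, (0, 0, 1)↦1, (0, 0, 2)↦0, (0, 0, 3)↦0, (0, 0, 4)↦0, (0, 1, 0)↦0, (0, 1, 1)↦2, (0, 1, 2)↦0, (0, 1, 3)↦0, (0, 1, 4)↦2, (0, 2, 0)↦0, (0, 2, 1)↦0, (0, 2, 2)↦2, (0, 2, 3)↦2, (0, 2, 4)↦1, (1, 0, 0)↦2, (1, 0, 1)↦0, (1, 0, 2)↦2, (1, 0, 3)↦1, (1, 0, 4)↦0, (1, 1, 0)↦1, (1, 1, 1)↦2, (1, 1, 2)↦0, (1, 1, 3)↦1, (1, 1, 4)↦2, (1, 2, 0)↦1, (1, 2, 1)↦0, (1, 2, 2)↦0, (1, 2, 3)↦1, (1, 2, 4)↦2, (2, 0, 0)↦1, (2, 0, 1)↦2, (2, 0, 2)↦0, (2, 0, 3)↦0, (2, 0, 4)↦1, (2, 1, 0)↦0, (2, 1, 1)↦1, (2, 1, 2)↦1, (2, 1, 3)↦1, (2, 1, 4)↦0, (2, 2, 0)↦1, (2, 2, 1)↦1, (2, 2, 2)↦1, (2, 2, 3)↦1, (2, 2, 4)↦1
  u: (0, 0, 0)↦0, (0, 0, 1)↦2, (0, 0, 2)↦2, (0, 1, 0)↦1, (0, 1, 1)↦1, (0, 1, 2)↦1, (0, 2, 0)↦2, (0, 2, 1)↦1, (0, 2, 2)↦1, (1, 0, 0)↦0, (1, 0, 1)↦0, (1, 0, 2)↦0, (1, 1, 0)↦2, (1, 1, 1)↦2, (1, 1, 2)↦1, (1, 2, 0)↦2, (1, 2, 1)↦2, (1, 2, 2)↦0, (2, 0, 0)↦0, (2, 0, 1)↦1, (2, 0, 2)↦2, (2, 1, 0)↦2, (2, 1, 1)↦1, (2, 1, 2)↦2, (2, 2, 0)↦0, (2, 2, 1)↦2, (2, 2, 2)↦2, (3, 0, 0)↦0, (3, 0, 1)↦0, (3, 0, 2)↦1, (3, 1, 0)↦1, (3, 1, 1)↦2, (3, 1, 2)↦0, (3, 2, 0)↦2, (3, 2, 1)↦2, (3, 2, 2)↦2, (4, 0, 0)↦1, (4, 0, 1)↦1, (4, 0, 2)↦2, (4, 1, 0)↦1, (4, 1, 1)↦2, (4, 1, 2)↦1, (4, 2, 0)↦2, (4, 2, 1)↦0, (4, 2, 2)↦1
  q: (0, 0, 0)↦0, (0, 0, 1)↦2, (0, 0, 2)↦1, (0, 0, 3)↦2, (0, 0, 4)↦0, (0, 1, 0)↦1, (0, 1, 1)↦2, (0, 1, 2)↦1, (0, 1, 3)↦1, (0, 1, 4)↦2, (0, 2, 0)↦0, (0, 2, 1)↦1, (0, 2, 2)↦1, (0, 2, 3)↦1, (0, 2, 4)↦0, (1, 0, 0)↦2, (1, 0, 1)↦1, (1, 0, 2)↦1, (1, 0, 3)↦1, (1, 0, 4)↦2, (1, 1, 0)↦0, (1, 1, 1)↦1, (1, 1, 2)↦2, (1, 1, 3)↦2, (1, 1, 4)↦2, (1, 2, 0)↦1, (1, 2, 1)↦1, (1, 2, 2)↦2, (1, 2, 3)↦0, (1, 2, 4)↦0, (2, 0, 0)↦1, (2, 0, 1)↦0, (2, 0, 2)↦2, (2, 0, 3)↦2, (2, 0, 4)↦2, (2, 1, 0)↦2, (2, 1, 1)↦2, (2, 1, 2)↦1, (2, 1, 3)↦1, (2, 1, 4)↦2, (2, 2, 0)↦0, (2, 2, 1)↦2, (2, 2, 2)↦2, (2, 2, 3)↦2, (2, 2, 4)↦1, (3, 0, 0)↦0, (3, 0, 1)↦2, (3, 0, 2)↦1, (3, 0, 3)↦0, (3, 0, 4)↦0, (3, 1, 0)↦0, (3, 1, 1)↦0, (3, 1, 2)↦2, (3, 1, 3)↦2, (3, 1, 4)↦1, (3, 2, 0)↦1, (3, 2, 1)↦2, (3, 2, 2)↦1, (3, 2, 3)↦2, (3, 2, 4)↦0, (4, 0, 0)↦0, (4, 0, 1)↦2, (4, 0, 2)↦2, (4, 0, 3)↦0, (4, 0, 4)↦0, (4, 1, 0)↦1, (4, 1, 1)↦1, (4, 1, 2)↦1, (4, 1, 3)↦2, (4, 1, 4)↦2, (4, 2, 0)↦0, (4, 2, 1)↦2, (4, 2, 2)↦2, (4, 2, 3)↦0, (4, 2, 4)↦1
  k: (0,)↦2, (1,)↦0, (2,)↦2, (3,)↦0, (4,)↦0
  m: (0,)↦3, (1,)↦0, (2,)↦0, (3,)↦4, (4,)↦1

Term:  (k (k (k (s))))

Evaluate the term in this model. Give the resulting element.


  s = 0
  (k (s)) = k(0,) = 2
  (k (k (s))) = k(2,) = 2
  (k (k (k (s)))) = k(2,) = 2

value = 2


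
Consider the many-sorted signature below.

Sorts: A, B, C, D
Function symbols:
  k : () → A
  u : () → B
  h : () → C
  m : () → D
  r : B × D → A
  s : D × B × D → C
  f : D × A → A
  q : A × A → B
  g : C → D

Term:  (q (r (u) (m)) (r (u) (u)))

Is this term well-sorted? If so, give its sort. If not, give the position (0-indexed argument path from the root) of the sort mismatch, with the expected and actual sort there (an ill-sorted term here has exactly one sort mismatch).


ill-sorted at position [1, 1]: expected D, got B

    (u) : B
    (m) : D
  (r (u) (m)) : A
    (u) : B
    (u) : B
  (r (u) (u)) : ✗ arg 1 at [1, 1] has sort B, expected D


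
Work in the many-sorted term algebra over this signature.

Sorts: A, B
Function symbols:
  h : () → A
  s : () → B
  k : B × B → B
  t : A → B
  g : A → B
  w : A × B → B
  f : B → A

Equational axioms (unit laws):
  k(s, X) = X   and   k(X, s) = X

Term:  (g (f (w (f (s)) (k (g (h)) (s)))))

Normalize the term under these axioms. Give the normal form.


normal form = (g (f (w (f (s)) (g (h)))))

1. (g (f (w (f (s)) (k (g (h)) (s)))))  →  (g (f (w (f (s)) (g (h)))))


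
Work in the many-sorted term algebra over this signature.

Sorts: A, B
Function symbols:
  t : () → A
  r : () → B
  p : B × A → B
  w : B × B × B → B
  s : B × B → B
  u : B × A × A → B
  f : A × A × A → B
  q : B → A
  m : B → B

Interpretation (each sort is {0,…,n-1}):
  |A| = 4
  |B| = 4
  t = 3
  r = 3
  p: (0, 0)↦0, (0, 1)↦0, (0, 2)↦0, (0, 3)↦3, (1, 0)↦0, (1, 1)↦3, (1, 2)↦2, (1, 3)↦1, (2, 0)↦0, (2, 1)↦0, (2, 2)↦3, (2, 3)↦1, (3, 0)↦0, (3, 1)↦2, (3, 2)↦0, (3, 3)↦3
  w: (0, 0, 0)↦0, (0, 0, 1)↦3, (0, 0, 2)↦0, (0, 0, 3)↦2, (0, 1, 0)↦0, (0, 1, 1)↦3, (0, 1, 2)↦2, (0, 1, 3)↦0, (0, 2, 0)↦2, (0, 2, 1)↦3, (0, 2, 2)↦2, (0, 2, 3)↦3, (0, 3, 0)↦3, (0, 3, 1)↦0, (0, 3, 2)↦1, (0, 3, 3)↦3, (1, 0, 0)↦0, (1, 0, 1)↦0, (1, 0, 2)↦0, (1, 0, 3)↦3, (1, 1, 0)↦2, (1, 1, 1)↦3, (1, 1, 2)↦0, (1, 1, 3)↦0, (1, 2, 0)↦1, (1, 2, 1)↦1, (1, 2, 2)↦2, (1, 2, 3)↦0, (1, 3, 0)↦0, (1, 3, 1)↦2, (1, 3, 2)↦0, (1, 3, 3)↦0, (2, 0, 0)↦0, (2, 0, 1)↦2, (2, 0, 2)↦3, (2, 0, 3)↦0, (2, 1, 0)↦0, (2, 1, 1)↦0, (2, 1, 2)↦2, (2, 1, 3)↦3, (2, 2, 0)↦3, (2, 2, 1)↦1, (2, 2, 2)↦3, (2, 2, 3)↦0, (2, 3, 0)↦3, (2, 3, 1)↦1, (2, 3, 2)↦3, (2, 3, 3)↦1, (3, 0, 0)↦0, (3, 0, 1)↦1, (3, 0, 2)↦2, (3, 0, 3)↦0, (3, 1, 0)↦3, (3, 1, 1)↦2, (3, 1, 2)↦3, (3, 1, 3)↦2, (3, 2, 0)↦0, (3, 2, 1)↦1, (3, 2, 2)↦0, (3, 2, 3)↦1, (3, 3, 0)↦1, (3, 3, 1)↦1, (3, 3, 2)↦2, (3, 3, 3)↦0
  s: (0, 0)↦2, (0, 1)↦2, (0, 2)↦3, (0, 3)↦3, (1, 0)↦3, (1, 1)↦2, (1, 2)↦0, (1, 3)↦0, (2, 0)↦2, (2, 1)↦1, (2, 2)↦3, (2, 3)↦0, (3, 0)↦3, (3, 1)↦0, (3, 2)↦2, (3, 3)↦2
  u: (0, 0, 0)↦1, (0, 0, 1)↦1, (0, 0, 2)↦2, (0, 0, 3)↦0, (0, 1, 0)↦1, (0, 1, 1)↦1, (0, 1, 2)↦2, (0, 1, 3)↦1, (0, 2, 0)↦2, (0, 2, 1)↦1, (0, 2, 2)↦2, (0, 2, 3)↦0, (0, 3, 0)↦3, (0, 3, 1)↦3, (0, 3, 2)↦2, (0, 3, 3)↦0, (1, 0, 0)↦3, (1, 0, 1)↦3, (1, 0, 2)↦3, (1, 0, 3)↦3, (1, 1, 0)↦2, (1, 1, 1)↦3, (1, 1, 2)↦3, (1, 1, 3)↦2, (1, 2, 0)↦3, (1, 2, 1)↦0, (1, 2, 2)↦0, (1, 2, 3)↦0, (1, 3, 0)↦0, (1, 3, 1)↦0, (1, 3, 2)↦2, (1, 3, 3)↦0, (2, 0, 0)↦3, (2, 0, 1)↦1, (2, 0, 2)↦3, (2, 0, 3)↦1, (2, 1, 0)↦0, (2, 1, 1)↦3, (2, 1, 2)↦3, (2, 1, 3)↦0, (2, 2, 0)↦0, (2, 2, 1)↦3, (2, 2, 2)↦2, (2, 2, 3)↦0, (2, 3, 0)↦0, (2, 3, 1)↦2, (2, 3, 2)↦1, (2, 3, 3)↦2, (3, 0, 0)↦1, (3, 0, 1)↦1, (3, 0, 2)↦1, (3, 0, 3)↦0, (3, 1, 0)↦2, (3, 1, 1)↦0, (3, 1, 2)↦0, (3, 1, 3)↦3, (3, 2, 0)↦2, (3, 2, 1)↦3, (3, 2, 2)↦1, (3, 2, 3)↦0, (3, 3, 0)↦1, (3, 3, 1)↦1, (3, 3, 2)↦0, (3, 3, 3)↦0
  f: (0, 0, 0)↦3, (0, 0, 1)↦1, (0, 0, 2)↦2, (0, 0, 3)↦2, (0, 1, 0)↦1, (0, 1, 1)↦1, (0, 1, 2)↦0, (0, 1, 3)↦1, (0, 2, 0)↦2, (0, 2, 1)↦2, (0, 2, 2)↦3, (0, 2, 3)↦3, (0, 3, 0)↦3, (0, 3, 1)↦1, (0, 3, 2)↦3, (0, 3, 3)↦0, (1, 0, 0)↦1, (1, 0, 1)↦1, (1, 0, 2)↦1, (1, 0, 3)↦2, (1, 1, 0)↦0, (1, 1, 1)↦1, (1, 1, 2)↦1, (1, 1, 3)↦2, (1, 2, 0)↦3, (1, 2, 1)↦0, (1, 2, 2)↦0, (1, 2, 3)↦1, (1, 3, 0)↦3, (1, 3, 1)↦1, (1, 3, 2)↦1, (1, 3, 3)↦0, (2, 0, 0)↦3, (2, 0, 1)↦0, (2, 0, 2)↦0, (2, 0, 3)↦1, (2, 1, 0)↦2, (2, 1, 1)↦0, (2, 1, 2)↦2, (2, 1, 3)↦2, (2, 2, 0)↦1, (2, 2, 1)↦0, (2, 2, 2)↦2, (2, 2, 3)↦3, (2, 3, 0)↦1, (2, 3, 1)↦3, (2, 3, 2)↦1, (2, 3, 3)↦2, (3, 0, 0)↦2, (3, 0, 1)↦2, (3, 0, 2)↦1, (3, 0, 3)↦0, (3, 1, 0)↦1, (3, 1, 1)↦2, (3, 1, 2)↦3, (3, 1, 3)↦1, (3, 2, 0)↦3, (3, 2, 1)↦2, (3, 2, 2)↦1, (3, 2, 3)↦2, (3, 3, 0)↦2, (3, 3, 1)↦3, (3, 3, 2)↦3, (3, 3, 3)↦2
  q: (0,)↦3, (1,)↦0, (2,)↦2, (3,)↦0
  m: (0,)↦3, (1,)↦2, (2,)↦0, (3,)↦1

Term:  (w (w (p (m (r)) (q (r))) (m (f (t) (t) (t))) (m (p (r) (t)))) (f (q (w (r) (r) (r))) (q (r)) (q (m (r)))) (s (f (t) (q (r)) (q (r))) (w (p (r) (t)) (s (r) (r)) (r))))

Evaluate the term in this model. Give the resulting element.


value = 1

  r = 3
  (m (r)) = m(3,) = 1
  r = 3
  (q (r)) = q(3,) = 0
  (p (m (r)) (q (r))) = p(1, 0) = 0
  t = 3
  t = 3
  t = 3
  (f (t) (t) (t)) = f(3, 3, 3) = 2
  (m (f (t) (t) (t))) = m(2,) = 0
  r = 3
  t = 3
  (p (r) (t)) = p(3, 3) = 3
  (m (p (r) (t))) = m(3,) = 1
  (w (p (m (r)) (q (r))) (m (f (t) (t) (t))) (m (p (r) (t)))) = w(0, 0, 1) = 3
  r = 3
  r = 3
  r = 3
  (w (r) (r) (r)) = w(3, 3, 3) = 0
  (q (w (r) (r) (r))) = q(0,) = 3
  r = 3
  (q (r)) = q(3,) = 0
  r = 3
  (m (r)) = m(3,) = 1
  (q (m (r))) = q(1,) = 0
  (f (q (w (r) (r) (r))) (q (r)) (q (m (r)))) = f(3, 0, 0) = 2
  t = 3
  r = 3
  (q (r)) = q(3,) = 0
  r = 3
  (q (r)) = q(3,) = 0
  (f (t) (q (r)) (q (r))) = f(3, 0, 0) = 2
  r = 3
  t = 3
  (p (r) (t)) = p(3, 3) = 3
  r = 3
  r = 3
  (s (r) (r)) = s(3, 3) = 2
  r = 3
  (w (p (r) (t)) (s (r) (r)) (r)) = w(3, 2, 3) = 1
  (s (f (t) (q (r)) (q (r))) (w (p (r) (t)) (s (r) (r)) (r))) = s(2, 1) = 1
  (w (w (p (m (r)) (q (r))) (m (f (t) (t) (t))) (m (p (r) (t)))) (f (q (w (r) (r) (r))) (q (r)) (q (m (r)))) (s (f (t) (q (r)) (q (r))) (w (p (r) (t)) (s (r) (r)) (r)))) = w(3, 2, 1) = 1


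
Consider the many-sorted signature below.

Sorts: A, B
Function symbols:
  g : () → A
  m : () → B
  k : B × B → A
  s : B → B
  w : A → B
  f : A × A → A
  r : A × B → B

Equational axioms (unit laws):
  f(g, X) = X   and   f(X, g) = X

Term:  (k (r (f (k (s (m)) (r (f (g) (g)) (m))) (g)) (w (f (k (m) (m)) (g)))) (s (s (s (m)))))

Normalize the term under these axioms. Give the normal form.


normal form = (k (r (k (s (m)) (r (g) (m))) (w (k (m) (m)))) (s (s (s (m)))))

1. (k (r (f (k (s (m)) (r (f (g) (g)) (m))) (g)) (w (f (k (m) (m)) (g)))) (s (s (s (m)))))  →  (k (r (k (s (m)) (r (f (g) (g)) (m))) (w (f (k (m) (m)) (g)))) (s (s (s (m)))))
2. (k (r (k (s (m)) (r (f (g) (g)) (m))) (w (f (k (m) (m)) (g)))) (s (s (s (m)))))  →  (k (r (k (s (m)) (r (g) (m))) (w (f (k (m) (m)) (g)))) (s (s (s (m)))))
3. (k (r (k (s (m)) (r (g) (m))) (w (f (k (m) (m)) (g)))) (s (s (s (m)))))  →  (k (r (k (s (m)) (r (g) (m))) (w (k (m) (m)))) (s (s (s (m)))))


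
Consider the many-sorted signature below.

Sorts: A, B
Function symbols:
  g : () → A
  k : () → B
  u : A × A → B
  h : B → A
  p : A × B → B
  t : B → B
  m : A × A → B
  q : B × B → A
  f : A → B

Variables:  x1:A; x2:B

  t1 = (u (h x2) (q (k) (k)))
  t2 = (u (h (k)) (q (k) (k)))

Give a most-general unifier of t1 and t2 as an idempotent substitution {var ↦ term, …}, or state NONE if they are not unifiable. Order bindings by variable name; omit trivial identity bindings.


{x2 ↦ (k)}


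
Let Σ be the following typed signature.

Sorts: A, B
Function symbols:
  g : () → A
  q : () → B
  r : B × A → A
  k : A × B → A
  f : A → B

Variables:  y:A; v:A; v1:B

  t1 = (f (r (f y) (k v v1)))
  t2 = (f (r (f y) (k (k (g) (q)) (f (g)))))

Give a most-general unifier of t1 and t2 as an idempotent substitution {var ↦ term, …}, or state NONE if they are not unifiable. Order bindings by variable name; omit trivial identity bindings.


{v ↦ (k (g) (q)), v1 ↦ (f (g))}


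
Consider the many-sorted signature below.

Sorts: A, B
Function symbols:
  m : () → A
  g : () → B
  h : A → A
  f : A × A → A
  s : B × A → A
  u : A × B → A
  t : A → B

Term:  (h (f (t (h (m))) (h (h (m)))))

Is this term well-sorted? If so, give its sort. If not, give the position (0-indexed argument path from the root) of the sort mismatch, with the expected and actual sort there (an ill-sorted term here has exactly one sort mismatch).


        (m) : A
      (h (m)) : A
    (t (h (m))) : B
        (m) : A
      (h (m)) : A
    (h (h (m))) : A
  (f (t (h (m))) (h (h (m)))) : ✗ arg 0 at [0, 0] has sort B, expected A

ill-sorted at position [0, 0]: expected A, got B


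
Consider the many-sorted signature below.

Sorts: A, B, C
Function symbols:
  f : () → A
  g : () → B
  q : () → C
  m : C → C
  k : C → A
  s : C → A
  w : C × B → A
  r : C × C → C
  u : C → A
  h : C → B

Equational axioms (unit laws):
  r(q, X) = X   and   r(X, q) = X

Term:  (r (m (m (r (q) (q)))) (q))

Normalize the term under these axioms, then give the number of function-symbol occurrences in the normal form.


1. (r (m (m (r (q) (q)))) (q))  →  (m (m (r (q) (q))))
2. (m (m (r (q) (q))))  →  (m (m (q)))
normal form: (m (m (q)))

size = 3


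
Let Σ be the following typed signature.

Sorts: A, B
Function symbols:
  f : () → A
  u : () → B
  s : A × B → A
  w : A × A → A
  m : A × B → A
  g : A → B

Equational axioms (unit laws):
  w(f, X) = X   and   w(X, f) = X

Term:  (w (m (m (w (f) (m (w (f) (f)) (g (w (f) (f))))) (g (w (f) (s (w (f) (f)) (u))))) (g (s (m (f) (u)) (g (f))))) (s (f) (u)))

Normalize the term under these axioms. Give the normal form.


1. (w (m (m (w (f) (m (w (f) (f)) (g (w (f) (f))))) (g (w (f) (s (w (f) (f)) (u))))) (g (s (m (f) (u)) (g (f))))) (s (f) (u)))  →  (w (m (m (m (w (f) (f)) (g (w (f) (f)))) (g (w (f) (s (w (f) (f)) (u))))) (g (s (m (f) (u)) (g (f))))) (s (f) (u)))
2. (w (m (m (m (w (f) (f)) (g (w (f) (f)))) (g (w (f) (s (w (f) (f)) (u))))) (g (s (m (f) (u)) (g (f))))) (s (f) (u)))  →  (w (m (m (m (f) (g (w (f) (f)))) (g (w (f) (s (w (f) (f)) (u))))) (g (s (m (f) (u)) (g (f))))) (s (f) (u)))
3. (w (m (m (m (f) (g (w (f) (f)))) (g (w (f) (s (w (f) (f)) (u))))) (g (s (m (f) (u)) (g (f))))) (s (f) (u)))  →  (w (m (m (m (f) (g (f))) (g (w (f) (s (w (f) (f)) (u))))) (g (s (m (f) (u)) (g (f))))) (s (f) (u)))
4. (w (m (m (m (f) (g (f))) (g (w (f) (s (w (f) (f)) (u))))) (g (s (m (f) (u)) (g (f))))) (s (f) (u)))  →  (w (m (m (m (f) (g (f))) (g (s (w (f) (f)) (u)))) (g (s (m (f) (u)) (g (f))))) (s (f) (u)))
5. (w (m (m (m (f) (g (f))) (g (s (w (f) (f)) (u)))) (g (s (m (f) (u)) (g (f))))) (s (f) (u)))  →  (w (m (m (m (f) (g (f))) (g (s (f) (u)))) (g (s (m (f) (u)) (g (f))))) (s (f) (u)))

normal form = (w (m (m (m (f) (g (f))) (g (s (f) (u)))) (g (s (m (f) (u)) (g (f))))) (s (f) (u)))


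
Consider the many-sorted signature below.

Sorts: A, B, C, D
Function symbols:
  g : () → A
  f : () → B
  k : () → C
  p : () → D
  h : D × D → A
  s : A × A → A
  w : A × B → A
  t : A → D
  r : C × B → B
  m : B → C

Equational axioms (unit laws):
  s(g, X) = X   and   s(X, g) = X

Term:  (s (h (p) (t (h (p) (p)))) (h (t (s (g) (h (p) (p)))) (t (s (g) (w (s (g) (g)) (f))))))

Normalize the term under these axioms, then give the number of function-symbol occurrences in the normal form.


1. (s (h (p) (t (h (p) (p)))) (h (t (s (g) (h (p) (p)))) (t (s (g) (w (s (g) (g)) (f))))))  →  (s (h (p) (t (h (p) (p)))) (h (t (h (p) (p))) (t (s (g) (w (s (g) (g)) (f))))))
2. (s (h (p) (t (h (p) (p)))) (h (t (h (p) (p))) (t (s (g) (w (s (g) (g)) (f))))))  →  (s (h (p) (t (h (p) (p)))) (h (t (h (p) (p))) (t (w (s (g) (g)) (f)))))
3. (s (h (p) (t (h (p) (p)))) (h (t (h (p) (p))) (t (w (s (g) (g)) (f)))))  →  (s (h (p) (t (h (p) (p)))) (h (t (h (p) (p))) (t (w (g) (f)))))
normal form: (s (h (p) (t (h (p) (p)))) (h (t (h (p) (p))) (t (w (g) (f)))))

size = 16


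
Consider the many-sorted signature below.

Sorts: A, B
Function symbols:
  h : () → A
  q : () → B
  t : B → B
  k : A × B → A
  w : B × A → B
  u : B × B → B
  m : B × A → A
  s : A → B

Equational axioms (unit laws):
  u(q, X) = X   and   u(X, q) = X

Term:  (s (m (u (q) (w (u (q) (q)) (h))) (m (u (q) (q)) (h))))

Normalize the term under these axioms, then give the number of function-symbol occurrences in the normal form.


1. (s (m (u (q) (w (u (q) (q)) (h))) (m (u (q) (q)) (h))))  →  (s (m (w (u (q) (q)) (h)) (m (u (q) (q)) (h))))
2. (s (m (w (u (q) (q)) (h)) (m (u (q) (q)) (h))))  →  (s (m (w (q) (h)) (m (u (q) (q)) (h))))
3. (s (m (w (q) (h)) (m (u (q) (q)) (h))))  →  (s (m (w (q) (h)) (m (q) (h))))
normal form: (s (m (w (q) (h)) (m (q) (h))))

size = 8


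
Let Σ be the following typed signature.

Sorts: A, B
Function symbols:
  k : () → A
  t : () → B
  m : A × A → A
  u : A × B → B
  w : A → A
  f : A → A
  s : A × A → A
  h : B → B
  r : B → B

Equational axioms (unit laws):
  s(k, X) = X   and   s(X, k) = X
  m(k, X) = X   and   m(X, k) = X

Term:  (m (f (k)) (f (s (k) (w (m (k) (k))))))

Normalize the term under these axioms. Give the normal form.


1. (m (f (k)) (f (s (k) (w (m (k) (k))))))  →  (m (f (k)) (f (w (m (k) (k)))))
2. (m (f (k)) (f (w (m (k) (k)))))  →  (m (f (k)) (f (w (k))))

normal form = (m (f (k)) (f (w (k))))


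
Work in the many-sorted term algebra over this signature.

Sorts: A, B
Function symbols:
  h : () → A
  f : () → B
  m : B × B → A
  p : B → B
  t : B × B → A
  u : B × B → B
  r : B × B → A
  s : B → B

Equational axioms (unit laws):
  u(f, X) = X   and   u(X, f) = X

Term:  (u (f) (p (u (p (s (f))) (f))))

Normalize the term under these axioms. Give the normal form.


normal form = (p (p (s (f))))

1. (u (f) (p (u (p (s (f))) (f))))  →  (p (u (p (s (f))) (f)))
2. (p (u (p (s (f))) (f)))  →  (p (p (s (f))))


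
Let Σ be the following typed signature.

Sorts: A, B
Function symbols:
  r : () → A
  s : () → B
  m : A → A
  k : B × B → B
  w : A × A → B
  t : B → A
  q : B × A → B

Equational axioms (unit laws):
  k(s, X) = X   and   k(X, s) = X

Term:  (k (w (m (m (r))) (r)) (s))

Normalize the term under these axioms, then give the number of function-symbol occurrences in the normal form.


size = 5

1. (k (w (m (m (r))) (r)) (s))  →  (w (m (m (r))) (r))
normal form: (w (m (m (r))) (r))


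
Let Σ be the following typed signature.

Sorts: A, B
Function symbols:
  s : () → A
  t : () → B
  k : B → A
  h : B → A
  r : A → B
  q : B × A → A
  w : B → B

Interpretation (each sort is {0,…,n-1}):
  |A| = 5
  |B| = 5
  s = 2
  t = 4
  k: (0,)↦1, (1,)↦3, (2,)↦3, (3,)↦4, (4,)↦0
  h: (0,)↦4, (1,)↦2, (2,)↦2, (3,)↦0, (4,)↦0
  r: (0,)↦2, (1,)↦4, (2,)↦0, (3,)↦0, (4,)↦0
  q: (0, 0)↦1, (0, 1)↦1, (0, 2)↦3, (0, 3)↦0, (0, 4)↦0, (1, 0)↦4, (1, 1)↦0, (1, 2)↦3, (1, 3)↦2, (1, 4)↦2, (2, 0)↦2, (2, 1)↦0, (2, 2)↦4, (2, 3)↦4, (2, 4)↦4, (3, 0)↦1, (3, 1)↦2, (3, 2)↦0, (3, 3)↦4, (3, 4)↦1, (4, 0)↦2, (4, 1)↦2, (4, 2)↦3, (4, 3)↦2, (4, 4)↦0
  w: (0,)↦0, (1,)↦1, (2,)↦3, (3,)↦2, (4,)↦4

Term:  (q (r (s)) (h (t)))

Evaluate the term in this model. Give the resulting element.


  s = 2
  (r (s)) = r(2,) = 0
  t = 4
  (h (t)) = h(4,) = 0
  (q (r (s)) (h (t))) = q(0, 0) = 1

value = 1


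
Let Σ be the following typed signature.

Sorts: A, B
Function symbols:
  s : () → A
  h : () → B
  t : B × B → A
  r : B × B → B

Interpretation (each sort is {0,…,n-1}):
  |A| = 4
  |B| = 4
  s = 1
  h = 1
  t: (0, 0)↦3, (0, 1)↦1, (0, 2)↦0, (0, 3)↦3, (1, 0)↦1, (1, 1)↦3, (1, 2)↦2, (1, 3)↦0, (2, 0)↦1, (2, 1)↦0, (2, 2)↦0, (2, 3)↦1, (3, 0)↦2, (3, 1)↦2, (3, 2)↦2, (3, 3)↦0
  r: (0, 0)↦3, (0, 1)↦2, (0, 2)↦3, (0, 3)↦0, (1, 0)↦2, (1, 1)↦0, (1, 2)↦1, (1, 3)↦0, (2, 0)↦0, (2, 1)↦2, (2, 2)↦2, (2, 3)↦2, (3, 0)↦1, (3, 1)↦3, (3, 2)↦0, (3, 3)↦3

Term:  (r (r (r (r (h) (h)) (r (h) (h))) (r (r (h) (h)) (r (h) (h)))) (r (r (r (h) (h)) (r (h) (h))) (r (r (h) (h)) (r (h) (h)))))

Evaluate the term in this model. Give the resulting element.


value = 3

  h = 1
  h = 1
  (r (h) (h)) = r(1, 1) = 0
  h = 1
  h = 1
  (r (h) (h)) = r(1, 1) = 0
  (r (r (h) (h)) (r (h) (h))) = r(0, 0) = 3
  h = 1
  h = 1
  (r (h) (h)) = r(1, 1) = 0
  h = 1
  h = 1
  (r (h) (h)) = r(1, 1) = 0
  (r (r (h) (h)) (r (h) (h))) = r(0, 0) = 3
  (r (r (r (h) (h)) (r (h) (h))) (r (r (h) (h)) (r (h) (h)))) = r(3, 3) = 3
  h = 1
  h = 1
  (r (h) (h)) = r(1, 1) = 0
  h = 1
  h = 1
  (r (h) (h)) = r(1, 1) = 0
  (r (r (h) (h)) (r (h) (h))) = r(0, 0) = 3
  h = 1
  h = 1
  (r (h) (h)) = r(1, 1) = 0
  h = 1
  h = 1
  (r (h) (h)) = r(1, 1) = 0
  (r (r (h) (h)) (r (h) (h))) = r(0, 0) = 3
  (r (r (r (h) (h)) (r (h) (h))) (r (r (h) (h)) (r (h) (h)))) = r(3, 3) = 3
  (r (r (r (r (h) (h)) (r (h) (h))) (r (r (h) (h)) (r (h) (h)))) (r (r (r (h) (h)) (r (h) (h))) (r (r (h) (h)) (r (h) (h))))) = r(3, 3) = 3


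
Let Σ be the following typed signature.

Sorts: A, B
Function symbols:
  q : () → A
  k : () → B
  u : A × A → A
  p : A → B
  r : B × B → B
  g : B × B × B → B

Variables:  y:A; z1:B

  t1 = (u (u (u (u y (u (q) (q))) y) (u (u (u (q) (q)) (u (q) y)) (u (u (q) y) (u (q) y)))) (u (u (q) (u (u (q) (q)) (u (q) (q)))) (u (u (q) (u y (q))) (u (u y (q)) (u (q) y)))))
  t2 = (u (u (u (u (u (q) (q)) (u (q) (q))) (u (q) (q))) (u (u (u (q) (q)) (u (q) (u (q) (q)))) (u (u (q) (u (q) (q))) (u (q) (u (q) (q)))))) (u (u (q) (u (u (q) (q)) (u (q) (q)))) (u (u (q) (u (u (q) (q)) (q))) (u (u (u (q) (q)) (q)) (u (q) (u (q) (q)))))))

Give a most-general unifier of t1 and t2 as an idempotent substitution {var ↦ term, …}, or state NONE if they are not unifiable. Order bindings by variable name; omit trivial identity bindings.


{y ↦ (u (q) (q))}


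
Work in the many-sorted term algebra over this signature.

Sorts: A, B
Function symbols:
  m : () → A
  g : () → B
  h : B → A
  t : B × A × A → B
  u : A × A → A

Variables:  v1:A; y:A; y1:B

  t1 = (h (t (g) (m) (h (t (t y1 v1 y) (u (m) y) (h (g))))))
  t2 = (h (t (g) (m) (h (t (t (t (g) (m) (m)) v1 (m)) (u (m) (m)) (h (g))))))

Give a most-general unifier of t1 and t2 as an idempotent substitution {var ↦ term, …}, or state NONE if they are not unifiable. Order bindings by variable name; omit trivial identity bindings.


{y ↦ (m), y1 ↦ (t (g) (m) (m))}


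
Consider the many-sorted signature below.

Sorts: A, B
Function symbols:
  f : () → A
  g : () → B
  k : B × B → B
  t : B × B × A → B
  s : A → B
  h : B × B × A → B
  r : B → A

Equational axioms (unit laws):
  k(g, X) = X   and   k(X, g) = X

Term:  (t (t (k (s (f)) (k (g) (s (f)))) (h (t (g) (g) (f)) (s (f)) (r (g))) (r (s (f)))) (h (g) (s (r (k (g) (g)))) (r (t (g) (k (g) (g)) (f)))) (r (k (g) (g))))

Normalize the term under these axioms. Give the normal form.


normal form = (t (t (k (s (f)) (s (f))) (h (t (g) (g) (f)) (s (f)) (r (g))) (r (s (f)))) (h (g) (s (r (g))) (r (t (g) (g) (f)))) (r (g)))

1. (t (t (k (s (f)) (k (g) (s (f)))) (h (t (g) (g) (f)) (s (f)) (r (g))) (r (s (f)))) (h (g) (s (r (k (g) (g)))) (r (t (g) (k (g) (g)) (f)))) (r (k (g) (g))))  →  (t (t (k (s (f)) (s (f))) (h (t (g) (g) (f)) (s (f)) (r (g))) (r (s (f)))) (h (g) (s (r (k (g) (g)))) (r (t (g) (k (g) (g)) (f)))) (r (k (g) (g))))
2. (t (t (k (s (f)) (s (f))) (h (t (g) (g) (f)) (s (f)) (r (g))) (r (s (f)))) (h (g) (s (r (k (g) (g)))) (r (t (g) (k (g) (g)) (f)))) (r (k (g) (g))))  →  (t (t (k (s (f)) (s (f))) (h (t (g) (g) (f)) (s (f)) (r (g))) (r (s (f)))) (h (g) (s (r (g))) (r (t (g) (k (g) (g)) (f)))) (r (k (g) (g))))
3. (t (t (k (s (f)) (s (f))) (h (t (g) (g) (f)) (s (f)) (r (g))) (r (s (f)))) (h (g) (s (r (g))) (r (t (g) (k (g) (g)) (f)))) (r (k (g) (g))))  →  (t (t (k (s (f)) (s (f))) (h (t (g) (g) (f)) (s (f)) (r (g))) (r (s (f)))) (h (g) (s (r (g))) (r (t (g) (g) (f)))) (r (k (g) (g))))
4. (t (t (k (s (f)) (s (f))) (h (t (g) (g) (f)) (s (f)) (r (g))) (r (s (f)))) (h (g) (s (r (g))) (r (t (g) (g) (f)))) (r (k (g) (g))))  →  (t (t (k (s (f)) (s (f))) (h (t (g) (g) (f)) (s (f)) (r (g))) (r (s (f)))) (h (g) (s (r (g))) (r (t (g) (g) (f)))) (r (g)))
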